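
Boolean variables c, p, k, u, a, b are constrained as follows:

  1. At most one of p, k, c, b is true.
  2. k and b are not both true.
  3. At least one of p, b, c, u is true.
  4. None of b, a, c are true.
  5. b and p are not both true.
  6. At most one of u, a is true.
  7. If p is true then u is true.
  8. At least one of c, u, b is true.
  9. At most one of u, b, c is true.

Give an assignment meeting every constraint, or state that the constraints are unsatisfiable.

c: False; p: True; k: False; u: True; a: False; b: False

  (1) {p, k, c, b}: 1 true — at most one ✓
  (2) k=F, b=F — not both ✓
  (3) {p, b, c, u}: 2 true — at least one ✓
  (4) {b, a, c}: 0 true — none ✓
  (5) b=F, p=T — not both ✓
  (6) {u, a}: 1 true — at most one ✓
  (7) p=T ⇒ u: T ✓
  (8) {c, u, b}: 1 true — at least one ✓
  (9) {u, b, c}: 1 true — at most one ✓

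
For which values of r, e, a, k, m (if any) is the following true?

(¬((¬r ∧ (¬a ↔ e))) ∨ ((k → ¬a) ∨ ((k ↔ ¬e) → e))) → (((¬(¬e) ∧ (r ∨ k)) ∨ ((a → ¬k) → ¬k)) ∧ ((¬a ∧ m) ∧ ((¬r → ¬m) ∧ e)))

r: True, e: True, a: False, k: True, m: True

  (¬((¬r ∧ (¬a ↔ e))) ∨ ((k → ¬a) ∨ ((k ↔ ¬e) → e))) → (((¬(¬e) ∧ (r ∨ k)) ∨ ((a → ¬k) → ¬k)) ∧ ((¬a ∧ m) ∧ ((¬r → ¬m) ∧ e))) = True
    ¬((¬r ∧ (¬a ↔ e))) ∨ ((k → ¬a) ∨ ((k ↔ ¬e) → e)) = True
      ¬((¬r ∧ (¬a ↔ e))) = True
        ¬r ∧ (¬a ↔ e) = False
          ¬r = False
          ¬a ↔ e = True
            ¬a = True
      (k → ¬a) ∨ ((k ↔ ¬e) → e) = True
        k → ¬a = True
          ¬a = True
        (k ↔ ¬e) → e = True
          k ↔ ¬e = False
            ¬e = False
    ((¬(¬e) ∧ (r ∨ k)) ∨ ((a → ¬k) → ¬k)) ∧ ((¬a ∧ m) ∧ ((¬r → ¬m) ∧ e)) = True
      (¬(¬e) ∧ (r ∨ k)) ∨ ((a → ¬k) → ¬k) = True
        ¬(¬e) ∧ (r ∨ k) = True
          ¬(¬e) = True
            ¬e = False
          r ∨ k = True
        (a → ¬k) → ¬k = False
          a → ¬k = True
            ¬k = False
          ¬k = False
      (¬a ∧ m) ∧ ((¬r → ¬m) ∧ e) = True
        ¬a ∧ m = True
          ¬a = True
        (¬r → ¬m) ∧ e = True
          ¬r → ¬m = True
            ¬r = False
            ¬m = False
The formula evaluates to True.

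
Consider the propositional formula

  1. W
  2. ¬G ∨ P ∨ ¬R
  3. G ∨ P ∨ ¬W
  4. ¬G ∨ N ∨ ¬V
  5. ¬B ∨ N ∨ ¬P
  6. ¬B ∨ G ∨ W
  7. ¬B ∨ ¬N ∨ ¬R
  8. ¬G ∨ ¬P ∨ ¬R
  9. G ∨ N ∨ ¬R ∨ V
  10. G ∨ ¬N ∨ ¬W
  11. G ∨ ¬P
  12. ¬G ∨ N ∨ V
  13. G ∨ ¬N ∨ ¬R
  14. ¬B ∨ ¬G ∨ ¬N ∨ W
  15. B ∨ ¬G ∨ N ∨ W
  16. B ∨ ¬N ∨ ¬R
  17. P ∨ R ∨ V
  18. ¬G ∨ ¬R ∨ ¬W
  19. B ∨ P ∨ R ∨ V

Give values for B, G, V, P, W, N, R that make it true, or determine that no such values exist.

B: False; G: True; V: True; P: False; W: True; N: True; R: False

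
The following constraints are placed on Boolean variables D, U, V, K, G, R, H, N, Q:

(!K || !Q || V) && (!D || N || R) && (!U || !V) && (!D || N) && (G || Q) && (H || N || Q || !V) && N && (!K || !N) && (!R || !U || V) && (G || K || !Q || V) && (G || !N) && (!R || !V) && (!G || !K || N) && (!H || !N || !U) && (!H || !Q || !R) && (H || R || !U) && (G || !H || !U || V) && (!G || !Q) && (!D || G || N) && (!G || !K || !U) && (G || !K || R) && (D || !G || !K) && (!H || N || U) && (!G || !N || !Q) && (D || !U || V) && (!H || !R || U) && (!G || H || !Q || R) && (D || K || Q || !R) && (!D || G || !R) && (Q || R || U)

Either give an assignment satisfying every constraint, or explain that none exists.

Unit clause (N) forces N = True.
In (!K || !N) only !K is left, so K = False.
In (G || !N) only G is left, so G = True.
In (!G || !Q) only !Q is left, so Q = False.
Try D = False:
  (D || K || Q || !R) forces R = False.
  (Q || R || U) forces U = True.
  (!U || !V) forces V = False.
  clause (D || !U || V) is falsified — backtrack.
So D = True.
Try U = True:
  (!U || !V) forces V = False.
  (!R || !U || V) forces R = False.
  (!H || !N || !U) forces H = False.
  clause (H || R || !U) is falsified — backtrack.
So U = False.
  then (Q || R || U) forces R = True.
  then (!R || !V) forces V = False.
  then (!H || !R || U) forces H = False.
All clauses satisfied.

D = True, U = False, V = False, K = False, G = True, R = True, H = False, N = True, Q = False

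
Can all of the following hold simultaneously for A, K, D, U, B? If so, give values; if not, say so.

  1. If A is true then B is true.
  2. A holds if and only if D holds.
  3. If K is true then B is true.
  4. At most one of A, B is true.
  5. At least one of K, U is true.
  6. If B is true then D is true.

A = False, K = False, D = False, U = True, B = False

  (1) A=F ⇒ B: vacuous ✓
  (2) A=F, D=F — same ✓
  (3) K=F ⇒ B: vacuous ✓
  (4) {A, B}: 0 true — at most one ✓
  (5) {K, U}: 1 true — at least one ✓
  (6) B=F ⇒ D: vacuous ✓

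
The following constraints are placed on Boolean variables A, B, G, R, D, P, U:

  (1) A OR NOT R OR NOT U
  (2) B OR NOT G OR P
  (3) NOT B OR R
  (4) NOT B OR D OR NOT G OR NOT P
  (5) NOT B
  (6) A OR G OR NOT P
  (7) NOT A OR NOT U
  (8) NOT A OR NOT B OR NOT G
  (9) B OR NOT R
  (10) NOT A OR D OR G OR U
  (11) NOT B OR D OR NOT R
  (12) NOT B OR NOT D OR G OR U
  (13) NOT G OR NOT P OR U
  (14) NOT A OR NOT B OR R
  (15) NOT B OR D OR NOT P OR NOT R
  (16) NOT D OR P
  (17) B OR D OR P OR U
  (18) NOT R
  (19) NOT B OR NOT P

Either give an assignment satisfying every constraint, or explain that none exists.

Unit clause (NOT B) forces B = False.
In (B OR NOT R) only NOT R is left, so R = False.
Set A = False.
Set G = True.
  then (B OR NOT G OR P) forces P = True.
  then (NOT G OR NOT P OR U) forces U = True.
Set D = True.
All clauses satisfied.

A: False; B: False; G: True; R: False; D: True; P: True; U: True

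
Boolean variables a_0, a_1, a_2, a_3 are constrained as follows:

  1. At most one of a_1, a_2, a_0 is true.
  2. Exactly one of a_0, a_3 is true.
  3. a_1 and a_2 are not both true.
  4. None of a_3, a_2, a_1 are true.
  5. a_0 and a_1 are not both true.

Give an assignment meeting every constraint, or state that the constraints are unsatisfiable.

a_0: True; a_1: False; a_2: False; a_3: False

  (1) {a_1, a_2, a_0}: 1 true — at most one ✓
  (2) {a_0, a_3}: 1 true — exactly one ✓
  (3) a_1=F, a_2=F — not both ✓
  (4) {a_3, a_2, a_1}: 0 true — none ✓
  (5) a_0=T, a_1=F — not both ✓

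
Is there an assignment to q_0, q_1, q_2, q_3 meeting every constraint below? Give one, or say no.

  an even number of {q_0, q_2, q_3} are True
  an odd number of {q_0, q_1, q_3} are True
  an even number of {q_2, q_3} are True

q_0=F; q_1=F; q_2=T; q_3=T

{q_0, q_2, q_3}: 2 true → even ✓
{q_0, q_1, q_3}: 1 true → odd ✓
{q_2, q_3}: 2 true → even ✓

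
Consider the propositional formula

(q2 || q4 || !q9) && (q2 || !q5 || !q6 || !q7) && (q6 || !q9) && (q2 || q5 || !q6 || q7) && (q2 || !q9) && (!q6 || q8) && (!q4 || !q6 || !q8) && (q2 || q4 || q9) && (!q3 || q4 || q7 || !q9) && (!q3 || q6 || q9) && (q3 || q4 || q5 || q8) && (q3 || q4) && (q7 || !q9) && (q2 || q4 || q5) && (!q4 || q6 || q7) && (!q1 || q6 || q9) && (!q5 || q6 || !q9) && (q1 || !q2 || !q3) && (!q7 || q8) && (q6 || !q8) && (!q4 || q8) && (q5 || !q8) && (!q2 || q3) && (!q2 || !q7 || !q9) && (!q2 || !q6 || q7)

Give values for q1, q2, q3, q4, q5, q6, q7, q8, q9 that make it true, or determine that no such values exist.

Set q1 = True.
Try q2 = False:
  (q2 || !q9) forces q9 = False.
  (q2 || q4 || q9) forces q4 = True.
  (!q1 || q6 || q9) forces q6 = True.
  (!q6 || q8) forces q8 = True.
  clause (!q4 || !q6 || !q8) is falsified — backtrack.
So q2 = True.
  then (!q2 || q3) forces q3 = True.
Try q4 = True:
  (!q4 || q8) forces q8 = True.
  (!q4 || !q6 || !q8) forces q6 = False.
  clause (q6 || !q8) is falsified — backtrack.
So q4 = False.
Try q5 = False:
  (q5 || !q8) forces q8 = False.
  (!q6 || q8) forces q6 = False.
  (q6 || !q9) forces q9 = False.
  clause (!q3 || q6 || q9) is falsified — backtrack.
So q5 = True.
Set q6 = True.
  then (!q6 || q8) forces q8 = True.
  then (!q2 || !q6 || q7) forces q7 = True.
  then (!q2 || !q7 || !q9) forces q9 = False.
All clauses satisfied.

q1 = True, q2 = True, q3 = True, q4 = False, q5 = True, q6 = True, q7 = True, q8 = True, q9 = False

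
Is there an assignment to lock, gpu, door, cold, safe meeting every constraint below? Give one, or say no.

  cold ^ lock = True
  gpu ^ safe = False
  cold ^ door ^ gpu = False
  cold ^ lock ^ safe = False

lock = False; gpu = True; door = False; cold = True; safe = True

cold ^ lock = T ^ F = True ✓
gpu ^ safe = T ^ T = False ✓
cold ^ door ^ gpu = T ^ F ^ T = False ✓
cold ^ lock ^ safe = T ^ F ^ T = False ✓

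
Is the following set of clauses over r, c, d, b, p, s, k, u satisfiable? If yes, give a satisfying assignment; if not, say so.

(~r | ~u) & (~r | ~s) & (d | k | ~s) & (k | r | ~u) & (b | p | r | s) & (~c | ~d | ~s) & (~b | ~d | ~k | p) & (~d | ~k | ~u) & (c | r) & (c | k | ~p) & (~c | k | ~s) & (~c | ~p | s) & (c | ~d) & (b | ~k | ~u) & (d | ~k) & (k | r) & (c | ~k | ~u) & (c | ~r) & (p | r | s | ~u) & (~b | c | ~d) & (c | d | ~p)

Set r = True.
  then (~r | ~u) forces u = False.
  then (~r | ~s) forces s = False.
  then (c | ~r) forces c = True.
  then (~c | ~p | s) forces p = False.
Set d = True.
Set b = False.
Set k = False.
All clauses satisfied.

r=T; c=T; d=T; b=F; p=F; s=F; k=F; u=F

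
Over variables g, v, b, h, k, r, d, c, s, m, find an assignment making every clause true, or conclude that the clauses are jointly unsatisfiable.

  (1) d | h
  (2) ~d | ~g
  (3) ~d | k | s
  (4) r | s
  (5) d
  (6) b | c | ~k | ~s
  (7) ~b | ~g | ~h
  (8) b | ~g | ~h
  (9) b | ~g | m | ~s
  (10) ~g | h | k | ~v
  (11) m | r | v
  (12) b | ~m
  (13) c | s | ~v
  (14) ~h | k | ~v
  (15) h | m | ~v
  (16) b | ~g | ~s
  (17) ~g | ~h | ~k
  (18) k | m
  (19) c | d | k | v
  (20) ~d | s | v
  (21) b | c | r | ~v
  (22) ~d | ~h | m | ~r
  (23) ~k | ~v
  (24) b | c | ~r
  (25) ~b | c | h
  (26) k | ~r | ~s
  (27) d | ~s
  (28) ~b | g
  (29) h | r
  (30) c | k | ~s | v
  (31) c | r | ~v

g = False; v = False; b = False; h = False; k = True; r = True; d = True; c = True; s = True; m = False

Unit clause (d) forces d = True.
In (~d | ~g) only ~g is left, so g = False.
In (~b | g) only ~b is left, so b = False.
In (b | ~m) only ~m is left, so m = False.
In (k | m) only k is left, so k = True.
In (~k | ~v) only ~v is left, so v = False.
In (m | r | v) only r is left, so r = True.
In (~d | s | v) only s is left, so s = True.
In (~d | ~h | m | ~r) only ~h is left, so h = False.
In (b | c | ~r) only c is left, so c = True.
All clauses satisfied.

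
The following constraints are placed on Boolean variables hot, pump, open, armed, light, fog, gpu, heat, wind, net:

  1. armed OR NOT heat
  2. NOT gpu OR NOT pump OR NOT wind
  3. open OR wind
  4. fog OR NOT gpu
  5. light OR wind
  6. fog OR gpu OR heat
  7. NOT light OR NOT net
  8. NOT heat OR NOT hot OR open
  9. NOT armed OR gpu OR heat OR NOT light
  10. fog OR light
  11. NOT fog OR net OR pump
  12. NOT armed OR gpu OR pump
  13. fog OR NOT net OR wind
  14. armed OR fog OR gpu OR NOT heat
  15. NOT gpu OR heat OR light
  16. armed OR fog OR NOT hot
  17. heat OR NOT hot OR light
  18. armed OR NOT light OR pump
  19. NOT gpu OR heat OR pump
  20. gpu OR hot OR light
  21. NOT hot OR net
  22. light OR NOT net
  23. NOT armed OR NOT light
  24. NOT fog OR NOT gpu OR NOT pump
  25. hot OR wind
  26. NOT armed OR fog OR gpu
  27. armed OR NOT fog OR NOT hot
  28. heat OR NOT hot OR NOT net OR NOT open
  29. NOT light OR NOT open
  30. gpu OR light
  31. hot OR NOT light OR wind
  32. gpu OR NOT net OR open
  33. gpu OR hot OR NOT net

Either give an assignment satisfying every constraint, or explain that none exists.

Try hot = True:
  (NOT hot OR net) forces net = True.
  (NOT light OR NOT net) forces light = False.
  clause (light OR NOT net) is falsified — backtrack.
So hot = False.
  then (hot OR wind) forces wind = True.
Set pump = True.
  then (NOT gpu OR NOT pump OR NOT wind) forces gpu = False.
  then (gpu OR hot OR light) forces light = True.
  then (NOT armed OR NOT light) forces armed = False.
  then (NOT light OR NOT open) forces open = False.
  then (gpu OR NOT net OR open) forces net = False.
  then (armed OR NOT heat) forces heat = False.
  then (fog OR gpu OR heat) forces fog = True.
All clauses satisfied.

hot = False; pump = True; open = False; armed = False; light = True; fog = True; gpu = False; heat = False; wind = True; net = False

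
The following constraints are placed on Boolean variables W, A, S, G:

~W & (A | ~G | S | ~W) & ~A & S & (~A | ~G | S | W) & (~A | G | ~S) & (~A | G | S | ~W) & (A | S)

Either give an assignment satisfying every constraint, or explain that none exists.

W = False; A = False; S = True; G = False

Unit clause (~W) forces W = False.
Unit clause (~A) forces A = False.
Unit clause (S) forces S = True.
Set G = False.
All clauses satisfied.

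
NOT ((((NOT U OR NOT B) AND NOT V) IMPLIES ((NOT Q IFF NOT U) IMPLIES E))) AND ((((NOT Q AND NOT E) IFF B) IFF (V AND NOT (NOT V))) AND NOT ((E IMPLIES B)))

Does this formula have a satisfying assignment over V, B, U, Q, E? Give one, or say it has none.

No satisfying assignment exists.

Case E = True: the conjunct NOT ((((NOT U OR NOT B) AND NOT V) IMPLIES ((NOT Q IFF NOT U) IMPLIES E))) becomes NOT ((((NOT U OR NOT B) AND NOT V) IMPLIES True)) = False.
Case E = False: the conjunct NOT ((E IMPLIES B)) becomes NOT ((False IMPLIES B)) = False.
Both cases fail — unsatisfiable.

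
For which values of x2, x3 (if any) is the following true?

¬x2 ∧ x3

x2 = False; x3 = True

  ¬x2 = True
Both conjuncts True, so the formula holds.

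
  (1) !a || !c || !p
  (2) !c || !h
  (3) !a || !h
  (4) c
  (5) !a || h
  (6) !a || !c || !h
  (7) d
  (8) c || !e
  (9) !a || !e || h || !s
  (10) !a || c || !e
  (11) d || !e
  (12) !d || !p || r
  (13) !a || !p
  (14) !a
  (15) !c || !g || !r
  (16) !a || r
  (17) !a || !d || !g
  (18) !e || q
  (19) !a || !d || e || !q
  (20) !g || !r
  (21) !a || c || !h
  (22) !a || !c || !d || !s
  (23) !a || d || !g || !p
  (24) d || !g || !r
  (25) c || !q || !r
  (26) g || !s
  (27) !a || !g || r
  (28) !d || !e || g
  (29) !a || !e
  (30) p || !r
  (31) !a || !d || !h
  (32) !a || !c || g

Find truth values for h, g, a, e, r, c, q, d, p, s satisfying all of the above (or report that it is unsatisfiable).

h = False; g = True; a = False; e = True; r = False; c = True; q = True; d = True; p = False; s = False

Unit clause (c) forces c = True.
Unit clause (d) forces d = True.
Unit clause (!a) forces a = False.
In (!c || !h) only !h is left, so h = False.
Set g = True.
  then (!c || !g || !r) forces r = False.
  then (!d || !p || r) forces p = False.
Set e = True.
  then (!e || q) forces q = True.
Set s = False.
All clauses satisfied.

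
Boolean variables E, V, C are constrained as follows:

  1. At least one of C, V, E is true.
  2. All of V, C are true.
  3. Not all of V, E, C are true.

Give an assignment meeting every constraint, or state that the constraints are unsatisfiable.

E=F; V=T; C=T

  (1) {C, V, E}: 2 true — at least one ✓
  (2) {V, C}: all 2 true ✓
  (3) {V, E, C}: 2/3 true — not all ✓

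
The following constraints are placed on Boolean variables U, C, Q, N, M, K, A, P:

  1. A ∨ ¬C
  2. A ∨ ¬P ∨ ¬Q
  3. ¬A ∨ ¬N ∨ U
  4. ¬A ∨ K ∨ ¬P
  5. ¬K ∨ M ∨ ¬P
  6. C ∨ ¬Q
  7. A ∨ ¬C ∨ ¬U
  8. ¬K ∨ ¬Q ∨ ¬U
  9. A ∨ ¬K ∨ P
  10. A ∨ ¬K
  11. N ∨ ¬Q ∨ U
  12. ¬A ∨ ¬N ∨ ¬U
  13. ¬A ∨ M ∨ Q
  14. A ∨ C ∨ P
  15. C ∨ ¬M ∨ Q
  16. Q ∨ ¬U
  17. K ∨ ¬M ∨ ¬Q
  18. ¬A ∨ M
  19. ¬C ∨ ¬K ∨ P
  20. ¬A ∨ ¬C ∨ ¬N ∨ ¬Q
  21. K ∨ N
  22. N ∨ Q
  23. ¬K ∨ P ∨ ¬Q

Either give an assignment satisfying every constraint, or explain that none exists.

U = False, C = False, Q = False, N = True, M = False, K = False, A = False, P = True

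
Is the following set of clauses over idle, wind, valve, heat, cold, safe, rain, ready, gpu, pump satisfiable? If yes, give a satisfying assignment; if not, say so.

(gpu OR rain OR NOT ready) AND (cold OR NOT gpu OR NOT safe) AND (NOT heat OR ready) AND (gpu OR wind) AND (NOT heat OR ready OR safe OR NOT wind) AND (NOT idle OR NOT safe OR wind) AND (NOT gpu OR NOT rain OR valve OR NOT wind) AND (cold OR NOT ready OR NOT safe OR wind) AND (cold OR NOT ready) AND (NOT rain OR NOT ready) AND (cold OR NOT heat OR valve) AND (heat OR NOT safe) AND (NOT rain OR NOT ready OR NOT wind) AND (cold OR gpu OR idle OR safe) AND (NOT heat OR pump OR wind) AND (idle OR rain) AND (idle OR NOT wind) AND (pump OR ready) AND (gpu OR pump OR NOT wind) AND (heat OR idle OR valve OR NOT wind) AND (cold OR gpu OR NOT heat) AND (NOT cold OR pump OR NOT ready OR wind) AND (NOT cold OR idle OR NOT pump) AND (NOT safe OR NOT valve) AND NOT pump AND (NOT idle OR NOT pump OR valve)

Unit clause (NOT pump) forces pump = False.
In (pump OR ready) only ready is left, so ready = True.
In (cold OR NOT ready) only cold is left, so cold = True.
In (NOT rain OR NOT ready) only NOT rain is left, so rain = False.
In (idle OR rain) only idle is left, so idle = True.
In (NOT cold OR pump OR NOT ready OR wind) only wind is left, so wind = True.
In (gpu OR rain OR NOT ready) only gpu is left, so gpu = True.
Set valve = True.
  then (NOT safe OR NOT valve) forces safe = False.
Set heat = False.
All clauses satisfied.

idle=T, wind=T, valve=T, heat=F, cold=T, safe=F, rain=F, ready=T, gpu=T, pump=F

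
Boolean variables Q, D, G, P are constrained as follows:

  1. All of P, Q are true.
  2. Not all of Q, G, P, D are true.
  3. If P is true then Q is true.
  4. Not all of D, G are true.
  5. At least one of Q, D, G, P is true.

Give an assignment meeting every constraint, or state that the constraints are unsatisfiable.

Q = True, D = False, G = True, P = True

  (1) {P, Q}: all 2 true ✓
  (2) {Q, G, P, D}: 3/4 true — not all ✓
  (3) P=T ⇒ Q: T ✓
  (4) {D, G}: 1/2 true — not all ✓
  (5) {Q, D, G, P}: 3 true — at least one ✓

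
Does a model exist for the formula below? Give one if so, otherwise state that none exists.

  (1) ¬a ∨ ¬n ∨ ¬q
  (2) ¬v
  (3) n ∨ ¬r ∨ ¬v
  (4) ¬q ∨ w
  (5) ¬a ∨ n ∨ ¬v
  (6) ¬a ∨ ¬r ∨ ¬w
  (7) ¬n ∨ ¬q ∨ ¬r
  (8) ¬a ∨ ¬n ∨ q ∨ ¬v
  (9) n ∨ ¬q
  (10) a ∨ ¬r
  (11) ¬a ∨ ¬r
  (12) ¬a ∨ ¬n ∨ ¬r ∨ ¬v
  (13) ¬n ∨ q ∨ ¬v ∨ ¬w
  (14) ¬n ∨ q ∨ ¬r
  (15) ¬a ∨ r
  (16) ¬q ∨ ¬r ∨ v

n = False, w = True, v = False, a = False, q = False, r = False

Unit clause (¬v) forces v = False.
Set n = False.
  then (n ∨ ¬q) forces q = False.
Set w = True.
Set a = False.
  then (a ∨ ¬r) forces r = False.
All clauses satisfied.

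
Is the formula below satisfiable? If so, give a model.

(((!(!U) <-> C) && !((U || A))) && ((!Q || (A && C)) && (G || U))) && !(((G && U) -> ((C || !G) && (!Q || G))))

Case U = True: the conjunct !((U || A)) becomes !((True || A)) = False.
Case U = False: the conjunct !(((G && U) -> ((C || !G) && (!Q || G)))) becomes !((False -> ((C || !G) && (!Q || G)))) = False.
Both cases fail — unsatisfiable.

UNSATISFIABLE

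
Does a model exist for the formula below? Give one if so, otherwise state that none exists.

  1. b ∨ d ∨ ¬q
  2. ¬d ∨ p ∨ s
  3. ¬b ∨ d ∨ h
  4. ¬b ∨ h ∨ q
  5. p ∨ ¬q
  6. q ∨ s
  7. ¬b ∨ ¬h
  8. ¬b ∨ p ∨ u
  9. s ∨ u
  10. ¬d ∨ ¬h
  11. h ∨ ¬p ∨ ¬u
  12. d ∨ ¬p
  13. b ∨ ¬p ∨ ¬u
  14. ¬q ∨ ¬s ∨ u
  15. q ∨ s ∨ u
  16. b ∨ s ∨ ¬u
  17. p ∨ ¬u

u: False, p: True, s: True, b: False, d: True, h: False, q: False

Try u = True:
  (p ∨ ¬u) forces p = True.
  (h ∨ ¬p ∨ ¬u) forces h = True.
  (¬b ∨ ¬h) forces b = False.
  clause (b ∨ ¬p ∨ ¬u) is falsified — backtrack.
So u = False.
  then (s ∨ u) forces s = True.
  then (¬q ∨ ¬s ∨ u) forces q = False.
Set p = True.
  then (d ∨ ¬p) forces d = True.
  then (¬d ∨ ¬h) forces h = False.
  then (¬b ∨ h ∨ q) forces b = False.
All clauses satisfied.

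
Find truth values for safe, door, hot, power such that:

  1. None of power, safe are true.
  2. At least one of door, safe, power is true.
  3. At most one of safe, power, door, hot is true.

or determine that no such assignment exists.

safe = False, door = True, hot = False, power = False

  (1) {power, safe}: 0 true — none ✓
  (2) {door, safe, power}: 1 true — at least one ✓
  (3) {safe, power, door, hot}: 1 true — at most one ✓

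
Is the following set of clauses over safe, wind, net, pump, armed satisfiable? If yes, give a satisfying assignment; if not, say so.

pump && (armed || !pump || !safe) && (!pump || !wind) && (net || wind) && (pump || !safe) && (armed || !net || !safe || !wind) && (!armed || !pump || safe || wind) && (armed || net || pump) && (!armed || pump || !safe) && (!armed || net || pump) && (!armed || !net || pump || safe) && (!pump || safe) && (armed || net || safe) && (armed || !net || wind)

safe=T, wind=F, net=T, pump=T, armed=T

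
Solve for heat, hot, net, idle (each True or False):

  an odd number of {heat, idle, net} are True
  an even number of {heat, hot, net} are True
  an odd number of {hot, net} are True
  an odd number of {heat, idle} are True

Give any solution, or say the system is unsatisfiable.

heat: True, hot: True, net: False, idle: False

{heat, idle, net}: 1 true → odd ✓
{heat, hot, net}: 2 true → even ✓
{hot, net}: 1 true → odd ✓
{heat, idle}: 1 true → odd ✓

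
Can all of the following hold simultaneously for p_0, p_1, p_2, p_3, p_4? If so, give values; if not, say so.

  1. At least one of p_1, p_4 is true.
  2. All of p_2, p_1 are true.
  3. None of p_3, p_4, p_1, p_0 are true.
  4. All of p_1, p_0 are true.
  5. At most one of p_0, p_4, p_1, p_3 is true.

No satisfying assignment exists.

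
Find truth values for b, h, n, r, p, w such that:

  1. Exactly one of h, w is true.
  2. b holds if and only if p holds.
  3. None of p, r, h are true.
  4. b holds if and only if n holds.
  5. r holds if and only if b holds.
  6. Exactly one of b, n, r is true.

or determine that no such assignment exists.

No satisfying assignment exists.

Case n = True:
  (3) forces p = False.
  (2) with p=F forces b = False.
  Constraint (4) is violated (b=F, n=T) — contradiction.
Case n = False:
  (3) forces p = False.
  (2) with p=F forces b = False.
  (3) forces r = False.
  Constraint (6) is violated (b=F, n=F, r=F) — contradiction.
Both cases fail — unsatisfiable.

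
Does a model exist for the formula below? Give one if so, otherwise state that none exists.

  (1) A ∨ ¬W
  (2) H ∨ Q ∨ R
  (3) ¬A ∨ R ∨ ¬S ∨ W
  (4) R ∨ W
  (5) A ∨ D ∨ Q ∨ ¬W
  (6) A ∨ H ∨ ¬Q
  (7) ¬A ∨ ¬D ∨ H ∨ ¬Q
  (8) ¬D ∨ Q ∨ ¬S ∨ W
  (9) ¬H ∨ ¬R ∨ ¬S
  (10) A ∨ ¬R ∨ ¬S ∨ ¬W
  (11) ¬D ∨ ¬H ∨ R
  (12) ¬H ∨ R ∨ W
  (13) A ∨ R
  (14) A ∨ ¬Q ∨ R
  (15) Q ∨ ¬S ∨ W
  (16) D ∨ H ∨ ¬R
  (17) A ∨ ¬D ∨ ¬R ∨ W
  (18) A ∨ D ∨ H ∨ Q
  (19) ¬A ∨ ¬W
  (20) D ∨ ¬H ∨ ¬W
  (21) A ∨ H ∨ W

Set D = True.
Try R = False:
  (R ∨ W) forces W = True.
  (A ∨ ¬W) forces A = True.
  clause (¬A ∨ ¬W) is falsified — backtrack.
So R = True.
Set Q = False.
Set H = True.
  then (¬H ∨ ¬R ∨ ¬S) forces S = False.
Try A = False:
  (A ∨ ¬W) forces W = False.
  clause (A ∨ ¬D ∨ ¬R ∨ W) is falsified — backtrack.
So A = True.
  then (¬A ∨ ¬W) forces W = False.
All clauses satisfied.

D = True, R = True, Q = False, H = True, A = True, W = False, S = False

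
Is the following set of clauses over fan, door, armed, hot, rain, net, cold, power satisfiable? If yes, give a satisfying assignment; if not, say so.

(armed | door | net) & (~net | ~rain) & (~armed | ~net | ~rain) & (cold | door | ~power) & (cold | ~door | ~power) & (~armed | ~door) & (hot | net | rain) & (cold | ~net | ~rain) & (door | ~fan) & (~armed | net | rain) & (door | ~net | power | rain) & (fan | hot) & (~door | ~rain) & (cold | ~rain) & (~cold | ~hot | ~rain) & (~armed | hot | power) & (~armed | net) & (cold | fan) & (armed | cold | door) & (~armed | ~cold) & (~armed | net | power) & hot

Unit clause (hot) forces hot = True.
Set fan = False.
  then (cold | fan) forces cold = True.
  then (~armed | ~cold) forces armed = False.
  then (~cold | ~hot | ~rain) forces rain = False.
Set door = False.
  then (armed | door | net) forces net = True.
  then (door | ~net | power | rain) forces power = True.
All clauses satisfied.

fan: False; door: False; armed: False; hot: True; rain: False; net: True; cold: True; power: True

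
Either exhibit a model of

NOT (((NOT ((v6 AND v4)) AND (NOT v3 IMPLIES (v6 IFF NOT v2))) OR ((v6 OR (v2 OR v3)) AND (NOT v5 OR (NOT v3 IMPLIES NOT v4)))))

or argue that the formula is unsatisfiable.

v2: False, v3: False, v4: True, v5: True, v6: True

  NOT (((NOT ((v6 AND v4)) AND (NOT v3 IMPLIES (v6 IFF NOT v2))) OR ((v6 OR (v2 OR v3)) AND (NOT v5 OR (NOT v3 IMPLIES NOT v4))))) = True
    (NOT ((v6 AND v4)) AND (NOT v3 IMPLIES (v6 IFF NOT v2))) OR ((v6 OR (v2 OR v3)) AND (NOT v5 OR (NOT v3 IMPLIES NOT v4))) = False
      NOT ((v6 AND v4)) AND (NOT v3 IMPLIES (v6 IFF NOT v2)) = False
        NOT ((v6 AND v4)) = False
          v6 AND v4 = True
        NOT v3 IMPLIES (v6 IFF NOT v2) = True
          NOT v3 = True
          v6 IFF NOT v2 = True
            NOT v2 = True
      (v6 OR (v2 OR v3)) AND (NOT v5 OR (NOT v3 IMPLIES NOT v4)) = False
        v6 OR (v2 OR v3) = True
          v2 OR v3 = False
        NOT v5 OR (NOT v3 IMPLIES NOT v4) = False
          NOT v5 = False
          NOT v3 IMPLIES NOT v4 = False
            NOT v3 = True
            NOT v4 = False
The formula evaluates to True.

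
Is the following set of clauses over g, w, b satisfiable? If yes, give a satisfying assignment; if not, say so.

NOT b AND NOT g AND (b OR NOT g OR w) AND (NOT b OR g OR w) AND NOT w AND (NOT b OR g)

Unit clause (NOT b) forces b = False.
Unit clause (NOT g) forces g = False.
Unit clause (NOT w) forces w = False.
All clauses satisfied.

g: False, w: False, b: False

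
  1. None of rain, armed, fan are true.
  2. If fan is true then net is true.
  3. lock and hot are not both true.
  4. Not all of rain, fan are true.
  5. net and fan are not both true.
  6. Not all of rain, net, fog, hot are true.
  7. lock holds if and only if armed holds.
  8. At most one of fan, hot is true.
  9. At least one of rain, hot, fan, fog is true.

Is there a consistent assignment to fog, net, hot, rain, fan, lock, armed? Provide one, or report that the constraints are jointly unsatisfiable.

fog = False, net = False, hot = True, rain = False, fan = False, lock = False, armed = False

  (1) {rain, armed, fan}: 0 true — none ✓
  (2) fan=F ⇒ net: vacuous ✓
  (3) lock=F, hot=T — not both ✓
  (4) {rain, fan}: 0/2 true — not all ✓
  (5) net=F, fan=F — not both ✓
  (6) {rain, net, fog, hot}: 1/4 true — not all ✓
  (7) lock=F, armed=F — same ✓
  (8) {fan, hot}: 1 true — at most one ✓
  (9) {rain, hot, fan, fog}: 1 true — at least one ✓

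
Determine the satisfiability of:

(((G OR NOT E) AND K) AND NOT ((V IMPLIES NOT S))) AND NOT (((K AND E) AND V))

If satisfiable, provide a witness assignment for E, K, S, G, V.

E=F, K=T, S=T, G=T, V=T

  ((G OR NOT E) AND K) AND NOT ((V IMPLIES NOT S)) = True
    (G OR NOT E) AND K = True
      G OR NOT E = True
        NOT E = True
    NOT ((V IMPLIES NOT S)) = True
      V IMPLIES NOT S = False
        NOT S = False
  NOT (((K AND E) AND V)) = True
    (K AND E) AND V = False
      K AND E = False
Both conjuncts True, so the formula holds.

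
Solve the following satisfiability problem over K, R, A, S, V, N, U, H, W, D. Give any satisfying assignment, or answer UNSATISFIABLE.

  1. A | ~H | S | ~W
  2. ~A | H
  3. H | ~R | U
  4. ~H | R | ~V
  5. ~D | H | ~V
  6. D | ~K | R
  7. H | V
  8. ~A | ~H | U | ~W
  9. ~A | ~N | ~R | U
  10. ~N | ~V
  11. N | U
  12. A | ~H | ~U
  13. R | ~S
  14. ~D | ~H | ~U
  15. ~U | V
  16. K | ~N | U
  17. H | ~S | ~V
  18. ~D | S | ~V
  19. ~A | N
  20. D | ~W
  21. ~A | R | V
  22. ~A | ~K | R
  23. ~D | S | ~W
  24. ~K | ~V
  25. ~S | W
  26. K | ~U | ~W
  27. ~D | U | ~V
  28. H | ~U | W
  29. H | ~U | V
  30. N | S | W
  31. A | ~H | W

K: True, R: True, A: False, S: True, V: False, N: True, U: False, H: True, W: True, D: True

Set K = True.
  then (~K | ~V) forces V = False.
  then (H | V) forces H = True.
  then (~U | V) forces U = False.
  then (N | U) forces N = True.
Set R = True.
  then (~A | ~N | ~R | U) forces A = False.
  then (A | ~H | W) forces W = True.
  then (A | ~H | S | ~W) forces S = True.
  then (D | ~W) forces D = True.
All clauses satisfied.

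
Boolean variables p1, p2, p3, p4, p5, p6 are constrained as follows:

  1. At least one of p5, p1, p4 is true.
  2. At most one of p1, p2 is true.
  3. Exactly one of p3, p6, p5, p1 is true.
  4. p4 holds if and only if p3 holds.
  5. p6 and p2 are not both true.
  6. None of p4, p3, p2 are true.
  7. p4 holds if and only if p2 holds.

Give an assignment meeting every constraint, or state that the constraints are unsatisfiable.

p1 = False; p2 = False; p3 = False; p4 = False; p5 = True; p6 = False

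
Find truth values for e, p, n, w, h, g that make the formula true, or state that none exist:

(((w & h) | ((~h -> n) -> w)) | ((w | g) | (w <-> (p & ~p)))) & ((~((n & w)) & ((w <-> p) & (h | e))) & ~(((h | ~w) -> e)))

e=F, p=F, n=T, w=F, h=T, g=F

  ((w & h) | ((~h -> n) -> w)) | ((w | g) | (w <-> (p & ~p))) = True
    (w & h) | ((~h -> n) -> w) = False
      w & h = False
      (~h -> n) -> w = False
        ~h -> n = True
          ~h = False
    (w | g) | (w <-> (p & ~p)) = True
      w | g = False
      w <-> (p & ~p) = True
        p & ~p = False
          ~p = True
  (~((n & w)) & ((w <-> p) & (h | e))) & ~(((h | ~w) -> e)) = True
    ~((n & w)) & ((w <-> p) & (h | e)) = True
      ~((n & w)) = True
        n & w = False
      (w <-> p) & (h | e) = True
        w <-> p = True
        h | e = True
    ~(((h | ~w) -> e)) = True
      (h | ~w) -> e = False
        h | ~w = True
          ~w = True
Both conjuncts True, so the formula holds.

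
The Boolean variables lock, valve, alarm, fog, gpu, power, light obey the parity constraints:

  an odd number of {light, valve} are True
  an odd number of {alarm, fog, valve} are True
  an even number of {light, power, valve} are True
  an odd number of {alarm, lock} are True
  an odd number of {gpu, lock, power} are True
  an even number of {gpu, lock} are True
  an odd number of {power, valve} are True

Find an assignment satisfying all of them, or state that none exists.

lock = True, valve = False, alarm = False, fog = True, gpu = True, power = True, light = True

{light, valve}: 1 true → odd ✓
{alarm, fog, valve}: 1 true → odd ✓
{light, power, valve}: 2 true → even ✓
{alarm, lock}: 1 true → odd ✓
{gpu, lock, power}: 3 true → odd ✓
{gpu, lock}: 2 true → even ✓
{power, valve}: 1 true → odd ✓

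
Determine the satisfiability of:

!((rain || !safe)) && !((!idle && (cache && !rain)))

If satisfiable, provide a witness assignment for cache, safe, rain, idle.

cache = True, safe = True, rain = False, idle = True

  !((rain || !safe)) = True
    rain || !safe = False
      !safe = False
  !((!idle && (cache && !rain))) = True
    !idle && (cache && !rain) = False
      !idle = False
      cache && !rain = True
        !rain = True
Both conjuncts True, so the formula holds.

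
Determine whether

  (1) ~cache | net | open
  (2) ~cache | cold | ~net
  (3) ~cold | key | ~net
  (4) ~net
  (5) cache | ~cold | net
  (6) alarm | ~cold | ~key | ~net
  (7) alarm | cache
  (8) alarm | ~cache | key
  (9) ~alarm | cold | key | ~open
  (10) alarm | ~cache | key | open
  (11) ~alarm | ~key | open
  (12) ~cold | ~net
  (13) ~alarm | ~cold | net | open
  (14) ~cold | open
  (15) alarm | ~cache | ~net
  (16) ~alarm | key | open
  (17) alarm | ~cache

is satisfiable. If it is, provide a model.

Unit clause (~net) forces net = False.
Set key = True.
Set cache = True.
  then (~cache | net | open) forces open = True.
  then (alarm | ~cache) forces alarm = True.
Set cold = True.
All clauses satisfied.

key=T, cache=T, alarm=T, open=T, net=F, cold=T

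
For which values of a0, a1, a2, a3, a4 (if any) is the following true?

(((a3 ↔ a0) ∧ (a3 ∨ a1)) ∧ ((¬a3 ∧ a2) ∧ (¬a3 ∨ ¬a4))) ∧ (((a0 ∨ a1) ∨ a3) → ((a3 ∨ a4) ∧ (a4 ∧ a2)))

a0 = False, a1 = True, a2 = True, a3 = False, a4 = True

  ((a3 ↔ a0) ∧ (a3 ∨ a1)) ∧ ((¬a3 ∧ a2) ∧ (¬a3 ∨ ¬a4)) = True
    (a3 ↔ a0) ∧ (a3 ∨ a1) = True
      a3 ↔ a0 = True
      a3 ∨ a1 = True
    (¬a3 ∧ a2) ∧ (¬a3 ∨ ¬a4) = True
      ¬a3 ∧ a2 = True
        ¬a3 = True
      ¬a3 ∨ ¬a4 = True
        ¬a3 = True
        ¬a4 = False
  ((a0 ∨ a1) ∨ a3) → ((a3 ∨ a4) ∧ (a4 ∧ a2)) = True
    (a0 ∨ a1) ∨ a3 = True
      a0 ∨ a1 = True
    (a3 ∨ a4) ∧ (a4 ∧ a2) = True
      a3 ∨ a4 = True
      a4 ∧ a2 = True
Both conjuncts True, so the formula holds.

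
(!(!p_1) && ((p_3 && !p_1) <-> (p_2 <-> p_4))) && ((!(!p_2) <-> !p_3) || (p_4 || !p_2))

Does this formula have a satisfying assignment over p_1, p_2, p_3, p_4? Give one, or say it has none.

p_1: True, p_2: False, p_3: False, p_4: True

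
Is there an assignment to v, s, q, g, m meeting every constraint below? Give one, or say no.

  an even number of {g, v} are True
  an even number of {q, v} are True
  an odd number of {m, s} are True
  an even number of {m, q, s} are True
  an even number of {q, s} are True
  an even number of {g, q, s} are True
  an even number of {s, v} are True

Adding constraints 1, 2, 3, 4, 5, 6 mod 2: every variable appears an even number of times on the left, so the left side is 0.
But the right sides sum to 1 (mod 2). 0 ≠ 1 — the system is inconsistent.

Unsatisfiable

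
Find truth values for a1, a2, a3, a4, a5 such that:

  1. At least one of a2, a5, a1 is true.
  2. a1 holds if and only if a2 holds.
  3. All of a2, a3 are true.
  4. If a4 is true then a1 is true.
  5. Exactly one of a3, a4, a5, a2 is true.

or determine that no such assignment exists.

Case a3 = True:
  (3) forces a2 = True.
  Constraint (5) is violated (a3=T, a2=T) — contradiction.
Case a3 = False:
  Constraint (3) is violated (a3=F) — contradiction.
Both cases fail — unsatisfiable.

Unsatisfiable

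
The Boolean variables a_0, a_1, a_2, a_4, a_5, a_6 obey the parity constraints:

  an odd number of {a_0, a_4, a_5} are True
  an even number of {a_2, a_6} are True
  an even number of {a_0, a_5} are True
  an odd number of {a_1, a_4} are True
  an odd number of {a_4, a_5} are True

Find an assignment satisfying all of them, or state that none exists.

a_0: False, a_1: False, a_2: True, a_4: True, a_5: False, a_6: True

{a_0, a_4, a_5}: 1 true → odd ✓
{a_2, a_6}: 2 true → even ✓
{a_0, a_5}: 0 true → even ✓
{a_1, a_4}: 1 true → odd ✓
{a_4, a_5}: 1 true → odd ✓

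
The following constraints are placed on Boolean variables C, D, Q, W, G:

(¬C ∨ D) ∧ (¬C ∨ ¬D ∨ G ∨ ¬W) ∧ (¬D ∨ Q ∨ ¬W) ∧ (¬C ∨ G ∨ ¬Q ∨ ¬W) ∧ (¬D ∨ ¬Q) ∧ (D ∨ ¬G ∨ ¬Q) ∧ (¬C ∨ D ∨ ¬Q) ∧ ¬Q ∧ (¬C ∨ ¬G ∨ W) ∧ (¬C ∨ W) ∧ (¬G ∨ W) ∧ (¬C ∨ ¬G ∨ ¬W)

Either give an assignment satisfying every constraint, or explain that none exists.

C: False, D: False, Q: False, W: True, G: True

Unit clause (¬Q) forces Q = False.
Try C = True:
  (¬C ∨ D) forces D = True.
  (¬D ∨ Q ∨ ¬W) forces W = False.
  clause (¬C ∨ W) is falsified — backtrack.
So C = False.
Set D = False.
Set W = True.
Set G = True.
All clauses satisfied.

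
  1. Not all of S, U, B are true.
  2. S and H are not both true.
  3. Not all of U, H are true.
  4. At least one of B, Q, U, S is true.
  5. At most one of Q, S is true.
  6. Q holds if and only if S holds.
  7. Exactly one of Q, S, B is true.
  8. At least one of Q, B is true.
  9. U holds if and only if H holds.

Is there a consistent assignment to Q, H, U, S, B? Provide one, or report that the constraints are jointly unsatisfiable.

Q: False; H: False; U: False; S: False; B: True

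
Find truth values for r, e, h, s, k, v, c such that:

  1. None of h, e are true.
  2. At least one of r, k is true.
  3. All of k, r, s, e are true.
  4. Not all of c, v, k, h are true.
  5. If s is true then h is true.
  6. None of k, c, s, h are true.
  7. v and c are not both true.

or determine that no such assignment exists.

Case e = True:
  Constraint (1) is violated (e=T) — contradiction.
Case e = False:
  Constraint (3) is violated (e=F) — contradiction.
Both cases fail — unsatisfiable.

Unsatisfiable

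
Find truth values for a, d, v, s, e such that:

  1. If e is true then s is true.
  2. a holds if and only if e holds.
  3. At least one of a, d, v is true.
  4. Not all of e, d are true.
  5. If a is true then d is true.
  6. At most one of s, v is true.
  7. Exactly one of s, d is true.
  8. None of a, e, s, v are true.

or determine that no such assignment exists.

a = False, d = True, v = False, s = False, e = False

  (1) e=F ⇒ s: vacuous ✓
  (2) a=F, e=F — same ✓
  (3) {a, d, v}: 1 true — at least one ✓
  (4) {e, d}: 1/2 true — not all ✓
  (5) a=F ⇒ d: vacuous ✓
  (6) {s, v}: 0 true — at most one ✓
  (7) {s, d}: 1 true — exactly one ✓
  (8) {a, e, s, v}: 0 true — none ✓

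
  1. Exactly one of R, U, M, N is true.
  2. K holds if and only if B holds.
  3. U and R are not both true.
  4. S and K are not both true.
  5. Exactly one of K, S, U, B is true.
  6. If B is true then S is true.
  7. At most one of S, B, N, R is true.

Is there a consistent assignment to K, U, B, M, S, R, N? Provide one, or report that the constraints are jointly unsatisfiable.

K=F; U=F; B=F; M=T; S=T; R=F; N=F

  (1) {R, U, M, N}: 1 true — exactly one ✓
  (2) K=F, B=F — same ✓
  (3) U=F, R=F — not both ✓
  (4) S=T, K=F — not both ✓
  (5) {K, S, U, B}: 1 true — exactly one ✓
  (6) B=F ⇒ S: vacuous ✓
  (7) {S, B, N, R}: 1 true — at most one ✓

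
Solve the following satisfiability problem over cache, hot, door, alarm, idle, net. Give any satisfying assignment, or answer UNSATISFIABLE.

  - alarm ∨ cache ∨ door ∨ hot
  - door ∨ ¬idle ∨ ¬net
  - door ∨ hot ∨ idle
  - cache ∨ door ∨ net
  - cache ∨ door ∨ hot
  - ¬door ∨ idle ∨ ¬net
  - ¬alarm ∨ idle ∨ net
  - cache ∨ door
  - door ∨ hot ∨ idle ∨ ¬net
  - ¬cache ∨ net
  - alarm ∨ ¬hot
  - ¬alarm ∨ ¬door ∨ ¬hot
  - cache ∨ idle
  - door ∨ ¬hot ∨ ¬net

Set cache = False.
  then (cache ∨ door) forces door = True.
  then (cache ∨ idle) forces idle = True.
Try hot = True:
  (alarm ∨ ¬hot) forces alarm = True.
  clause (¬alarm ∨ ¬door ∨ ¬hot) is falsified — backtrack.
So hot = False.
Set alarm = True.
Set net = True.
All clauses satisfied.

cache = False, hot = False, door = True, alarm = True, idle = True, net = True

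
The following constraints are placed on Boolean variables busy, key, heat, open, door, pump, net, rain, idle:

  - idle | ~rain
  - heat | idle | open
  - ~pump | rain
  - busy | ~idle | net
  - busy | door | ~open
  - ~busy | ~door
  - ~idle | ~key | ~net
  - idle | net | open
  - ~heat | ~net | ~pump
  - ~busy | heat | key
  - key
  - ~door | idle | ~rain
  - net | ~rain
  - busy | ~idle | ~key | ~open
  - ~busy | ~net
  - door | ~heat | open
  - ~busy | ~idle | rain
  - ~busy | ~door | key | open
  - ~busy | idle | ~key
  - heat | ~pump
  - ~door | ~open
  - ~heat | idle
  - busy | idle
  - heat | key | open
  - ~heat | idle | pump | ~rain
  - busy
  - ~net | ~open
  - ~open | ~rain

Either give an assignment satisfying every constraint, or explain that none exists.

The formula is unsatisfiable.

Case busy = True:
  (~busy | ~door) forces door = False.
  (key) forces key = True.
  (~busy | ~net) forces net = False.
  (net | ~rain) forces rain = False.
  (~pump | rain) forces pump = False.
  (~busy | ~idle | rain) forces idle = False.
  Clause (~busy | idle | ~key) is falsified — contradiction.
Case busy = False:
  Clause (busy) is falsified — contradiction.
Both cases fail, so the formula is unsatisfiable.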